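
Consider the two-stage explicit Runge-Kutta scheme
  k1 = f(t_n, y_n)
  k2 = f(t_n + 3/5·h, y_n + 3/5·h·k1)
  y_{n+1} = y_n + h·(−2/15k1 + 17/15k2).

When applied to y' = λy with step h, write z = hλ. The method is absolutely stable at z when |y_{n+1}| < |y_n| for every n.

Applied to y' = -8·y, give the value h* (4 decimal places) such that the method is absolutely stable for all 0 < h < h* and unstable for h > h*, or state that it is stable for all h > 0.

(-1.4706,0); λ=-8 ⇒ h* = (25/17)/8 = 0.1838.

Set f=λy, z=hλ:
  k1=λy_n ⇒ h·k1=z·y_n;  k2=λ(1+3/5z)y_n ⇒ h·k2=z(1+3/5z)y_n
  y_{n+1}/y_n = 1 − 2/15z + 17/15z(1+3/5z) = 1 + z + 17/25z²
  so R(z) = 1 + z + 17/25z².

Boundary: |R(x)|=1, x<0.
x=-1.64: |R|=1.1889
R=1: x+17/25x²=0 ⇒ x=−25/17=-1.4706; min R=1−1/(4·17/25)=0.6324>−1
Confirm numerically:
  x=-1.336: |R|=0.87773 <1
  x=-0.712: |R|=0.63272 <1
  x=-0.659: |R|=0.63631 <1
  x=-1.748: |R|=1.32974 >1
  x=-1.521: |R|=1.05214 >1
Stable set (-1.4706, 0).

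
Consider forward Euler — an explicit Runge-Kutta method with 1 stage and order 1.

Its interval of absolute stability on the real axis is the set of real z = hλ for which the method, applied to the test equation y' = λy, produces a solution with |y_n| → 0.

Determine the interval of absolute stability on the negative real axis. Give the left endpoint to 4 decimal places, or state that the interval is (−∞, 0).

On y'=λy, z=hλ:
  order 1, 1-stage ⇒ R(z)=1+z
  (e.g. R(-0.6)=0.40000, |R|=0.40000)

Need |R(x)|<1, x<0.
x=-0.6: |R|=0.4000
|R(-1.32)|=0.3200 |R(-1.03)|=0.0300 |R(-0.91)|=0.0900
Bisect:
  x_lo=-2.4114 |R|=1.4114  x_hi=-0.3233 |R|=0.6767
  mid=-1.36738 |R|=0.36738 →hi
  mid=-1.88940 |R|=0.88940 →hi
  mid=-2.15042 |R|=1.15042 →lo
  mid=-2.01991 |R|=1.01991 →lo
  mid=-1.95466 |R|=0.95466 →hi
  mid=-1.98728 |R|=0.98728 →hi
  mid=-2.00360 |R|=1.00360 →lo
  mid=-1.99544 |R|=0.99544 →hi
  mid=-1.99952 |R|=0.99952 →hi
  ...
  [-2.00003,-1.99990] ⇒ x*=-2.0000
So |R|<1 on (-2.0000, 0).

z∈(-2.0000,0).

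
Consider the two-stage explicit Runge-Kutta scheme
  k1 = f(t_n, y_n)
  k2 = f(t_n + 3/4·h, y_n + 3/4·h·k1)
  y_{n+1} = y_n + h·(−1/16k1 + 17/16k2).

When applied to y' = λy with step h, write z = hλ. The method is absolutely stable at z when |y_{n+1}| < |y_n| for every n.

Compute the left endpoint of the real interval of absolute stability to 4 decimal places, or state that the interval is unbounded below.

z* = -1.2549.

Set f=λy, z=hλ:
  k1=λy_n ⇒ h·k1=z·y_n;  k2=λ(1+3/4z)y_n ⇒ h·k2=z(1+3/4z)y_n
  y_{n+1}/y_n = 1 − 1/16z + 17/16z(1+3/4z) = 1 + z + 51/64z²
  so R(z) = 1 + z + 51/64z².

Need |R(x)|<1, x<0.
x=-1.79: |R|=1.7633
R=1: x+51/64x²=0 ⇒ x=−64/51=-1.2549; min R=1−1/(4·51/64)=0.6863>−1
Confirm numerically:
  x=-1.134: |R|=0.89075 <1
  x=-1.067: |R|=0.84023 <1
  x=-0.972: |R|=0.78087 <1
  x=-1.594: |R|=1.43073 >1
  x=-1.558: |R|=1.37631 >1
So |R|<1 on (-1.2549, 0).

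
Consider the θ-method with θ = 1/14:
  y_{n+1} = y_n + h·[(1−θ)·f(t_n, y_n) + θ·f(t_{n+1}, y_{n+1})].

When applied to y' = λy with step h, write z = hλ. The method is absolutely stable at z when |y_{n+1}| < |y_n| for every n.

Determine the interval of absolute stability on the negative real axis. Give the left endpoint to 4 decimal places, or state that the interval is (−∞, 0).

On y'=λy, z=hλ:
  y_{n+1} = y_n + z·[13/14·y_n + 1/14·y_{n+1}] ⇒ (1 − 1/14z)y_{n+1} = (1 + 13/14z)y_n
  ⇒ R(z) = (1 + 13/14z)/(1 − 1/14z).

Solve |R(x)|<1 on ℝ⁻.
x=-0.95: |R|=0.1104
R=−1: 1+13/14x = −1+1/14x ⇒ -6/7x=2 ⇒ x=2/(-6/7)=-2.3333
Confirm numerically:
  x=-1.448: |R|=0.31227 <1
  x=-1.205: |R|=0.10950 <1
  x=-1.107: |R|=0.02588 <1
  x=-1.058: |R|=0.01634 <1
  x=-2.855: |R|=1.37140 >1
  x=-2.737: |R|=1.28942 >1
  x=-2.666: |R|=1.23953 >1
Stable set (-2.3333, 0).

z∈(-2.3333,0).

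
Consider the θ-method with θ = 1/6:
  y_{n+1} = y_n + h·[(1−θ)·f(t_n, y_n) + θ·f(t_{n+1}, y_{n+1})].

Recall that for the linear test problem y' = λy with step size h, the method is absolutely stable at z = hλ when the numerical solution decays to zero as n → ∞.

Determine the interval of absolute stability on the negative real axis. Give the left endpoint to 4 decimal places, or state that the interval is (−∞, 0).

(-3.0000, 0).

On y'=λy, z=hλ:
  y_{n+1} = y_n + z·[5/6·y_n + 1/6·y_{n+1}] ⇒ (1 − 1/6z)y_{n+1} = (1 + 5/6z)y_n
  Hence R(z) = (1 + 5/6z)/(1 − 1/6z).

Find x<0 with |R(x)|<1.
x=-1.38: |R|=0.1220
R=−1: 1+5/6x = −1+1/6x ⇒ -2/3x=2 ⇒ x=2/(-2/3)=-3.0000
Confirm numerically:
  x=-2.953: |R|=0.97900 <1
  x=-2.928: |R|=0.96774 <1
  x=-2.849: |R|=0.93174 <1
  x=-1.232: |R|=0.02212 <1
  x=-3.557: |R|=1.23313 >1
  x=-3.321: |R|=1.13775 >1
So |R|<1 on (-3.0000, 0).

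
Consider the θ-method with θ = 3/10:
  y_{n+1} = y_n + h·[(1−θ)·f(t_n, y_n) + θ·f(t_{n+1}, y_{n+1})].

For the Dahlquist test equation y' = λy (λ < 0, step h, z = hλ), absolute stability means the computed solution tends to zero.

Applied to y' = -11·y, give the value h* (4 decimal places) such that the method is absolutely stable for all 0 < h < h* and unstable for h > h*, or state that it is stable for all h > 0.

Set f=λy, z=hλ:
  y_{n+1} = y_n + z·[7/10·y_n + 3/10·y_{n+1}] ⇒ (1 − 3/10z)y_{n+1} = (1 + 7/10z)y_n
  so R(z) = (1 + 7/10z)/(1 − 3/10z).

Solve |R(x)|<1 on ℝ⁻.
x=-1.36: |R|=0.0341
R=−1: 1+7/10x = −1+3/10x ⇒ -2/5x=2 ⇒ x=2/(-2/5)=-5.0000
Confirm numerically:
  x=-4.274: |R|=0.87275 <1
  x=-3.187: |R|=0.62926 <1
  x=-3.097: |R|=0.60541 <1
  x=-2.371: |R|=0.38550 <1
  x=-5.245: |R|=1.03808 >1
  x=-5.042: |R|=1.00669 >1
Stable set (-5.0000, 0).

(-5.0000,0); λ=-11 ⇒ h* = (5)/11 = 0.4545.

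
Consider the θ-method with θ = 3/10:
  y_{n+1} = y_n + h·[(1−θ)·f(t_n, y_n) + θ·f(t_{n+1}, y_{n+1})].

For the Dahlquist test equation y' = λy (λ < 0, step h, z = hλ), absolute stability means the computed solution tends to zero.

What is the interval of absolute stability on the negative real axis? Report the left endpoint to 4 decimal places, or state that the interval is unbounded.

(-5.0000, 0).

Test eqn y'=λy, z=hλ:
  y_{n+1} = y_n + z·[7/10·y_n + 3/10·y_{n+1}] ⇒ (1 − 3/10z)y_{n+1} = (1 + 7/10z)y_n
  ⇒ R(z) = (1 + 7/10z)/(1 − 3/10z).

Find x<0 with |R(x)|<1.
x=-0.69: |R|=0.4283
R=−1: 1+7/10x = −1+3/10x ⇒ -2/5x=2 ⇒ x=2/(-2/5)=-5.0000
Confirm numerically:
  x=-4.602: |R|=0.93313 <1
  x=-3.593: |R|=0.72915 <1
  x=-2.431: |R|=0.40577 <1
  x=-5.533: |R|=1.08015 >1
  x=-5.234: |R|=1.03642 >1
So |R|<1 on (-5.0000, 0).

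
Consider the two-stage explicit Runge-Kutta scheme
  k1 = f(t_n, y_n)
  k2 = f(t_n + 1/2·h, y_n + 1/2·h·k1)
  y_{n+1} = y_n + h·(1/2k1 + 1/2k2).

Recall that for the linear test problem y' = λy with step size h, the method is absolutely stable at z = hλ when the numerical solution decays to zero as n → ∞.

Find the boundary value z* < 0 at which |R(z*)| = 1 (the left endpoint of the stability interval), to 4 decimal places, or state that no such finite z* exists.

z* = -4.0000.

On y'=λy, z=hλ:
  k1=λy_n ⇒ h·k1=z·y_n;  k2=λ(1+1/2z)y_n ⇒ h·k2=z(1+1/2z)y_n
  y_{n+1}/y_n = 1 + 1/2z + 1/2z(1+1/2z) = 1 + z + 1/4z²
  R(z) = 1 + z + 1/4z².

Find x<0 with |R(x)|<1.
x=-0.6: |R|=0.4900
R=1: x+1/4x²=0 ⇒ x=−4=-4.0000; min R=1−1/(4·1/4)=0.0000>−1
Confirm numerically:
  x=-3.290: |R|=0.41602 <1
  x=-2.189: |R|=0.00893 <1
  x=-1.892: |R|=0.00292 <1
  x=-1.834: |R|=0.00689 <1
  x=-4.599: |R|=1.68870 >1
  x=-4.086: |R|=1.08785 >1
Interval (-4.0000, 0).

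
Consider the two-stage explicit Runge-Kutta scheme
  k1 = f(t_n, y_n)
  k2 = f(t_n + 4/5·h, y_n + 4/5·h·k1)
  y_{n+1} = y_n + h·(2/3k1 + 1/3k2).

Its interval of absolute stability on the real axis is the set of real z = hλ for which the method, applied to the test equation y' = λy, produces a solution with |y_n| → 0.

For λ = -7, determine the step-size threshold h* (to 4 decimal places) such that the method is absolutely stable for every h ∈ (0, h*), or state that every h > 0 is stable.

(-3.7500,0); λ=-7 ⇒ h* = (15/4)/7 = 0.5357.

With y'=λy (z=hλ):
  k1=λy_n ⇒ h·k1=z·y_n;  k2=λ(1+4/5z)y_n ⇒ h·k2=z(1+4/5z)y_n
  y_{n+1}/y_n = 1 + 2/3z + 1/3z(1+4/5z) = 1 + z + 4/15z²
  R(z) = 1 + z + 4/15z².

Need |R(x)|<1, x<0.
x=-0.36: |R|=0.6746
R=1: x+4/15x²=0 ⇒ x=−15/4=-3.7500; min R=1−1/(4·4/15)=0.0625>−1
Confirm numerically:
  x=-3.367: |R|=0.65612 <1
  x=-3.184: |R|=0.51943 <1
  x=-2.942: |R|=0.36610 <1
  x=-2.179: |R|=0.08714 <1
  x=-4.151: |R|=1.44388 >1
  x=-4.068: |R|=1.34497 >1
  x=-4.026: |R|=1.29631 >1
So |R|<1 on (-3.7500, 0).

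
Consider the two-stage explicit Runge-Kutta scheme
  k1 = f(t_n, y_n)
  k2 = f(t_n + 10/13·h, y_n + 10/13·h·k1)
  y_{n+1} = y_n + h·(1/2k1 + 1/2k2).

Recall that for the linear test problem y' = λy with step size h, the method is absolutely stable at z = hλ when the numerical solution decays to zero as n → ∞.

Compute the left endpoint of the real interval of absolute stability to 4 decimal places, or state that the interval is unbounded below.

z* = -2.6000.

On y'=λy, z=hλ:
  k1=λy_n ⇒ h·k1=z·y_n;  k2=λ(1+10/13z)y_n ⇒ h·k2=z(1+10/13z)y_n
  y_{n+1}/y_n = 1 + 1/2z + 1/2z(1+10/13z) = 1 + z + 5/13z²
  Hence R(z) = 1 + z + 5/13z².

Need |R(x)|<1, x<0.
x=-0.4: |R|=0.6615
R=1: x+5/13x²=0 ⇒ x=−13/5=-2.6000; min R=1−1/(4·5/13)=0.3500>−1
Confirm numerically:
  x=-2.093: |R|=0.59187 <1
  x=-1.520: |R|=0.36862 <1
  x=-1.155: |R|=0.35809 <1
  x=-1.090: |R|=0.36696 <1
  x=-2.896: |R|=1.32970 >1
  x=-2.715: |R|=1.12009 >1
Stable set (-2.6000, 0).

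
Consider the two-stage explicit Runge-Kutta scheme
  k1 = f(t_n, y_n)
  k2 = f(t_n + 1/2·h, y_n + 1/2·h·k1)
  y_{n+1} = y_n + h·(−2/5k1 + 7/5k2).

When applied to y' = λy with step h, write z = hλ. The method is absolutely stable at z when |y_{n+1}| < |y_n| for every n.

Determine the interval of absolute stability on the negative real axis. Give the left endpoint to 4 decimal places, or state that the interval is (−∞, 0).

(-1.4286, 0).

Set f=λy, z=hλ:
  k1=λy_n ⇒ h·k1=z·y_n;  k2=λ(1+1/2z)y_n ⇒ h·k2=z(1+1/2z)y_n
  y_{n+1}/y_n = 1 − 2/5z + 7/5z(1+1/2z) = 1 + z + 7/10z²
  so R(z) = 1 + z + 7/10z².

Solve |R(x)|<1 on ℝ⁻.
x=-1.16: |R|=0.7819
R=1: x+7/10x²=0 ⇒ x=−10/7=-1.4286; min R=1−1/(4·7/10)=0.6429>−1
Confirm numerically:
  x=-1.124: |R|=0.76036 <1
  x=-1.060: |R|=0.72652 <1
  x=-0.664: |R|=0.64463 <1
  x=-1.737: |R|=1.37502 >1
  x=-1.562: |R|=1.14589 >1
Interval (-1.4286, 0).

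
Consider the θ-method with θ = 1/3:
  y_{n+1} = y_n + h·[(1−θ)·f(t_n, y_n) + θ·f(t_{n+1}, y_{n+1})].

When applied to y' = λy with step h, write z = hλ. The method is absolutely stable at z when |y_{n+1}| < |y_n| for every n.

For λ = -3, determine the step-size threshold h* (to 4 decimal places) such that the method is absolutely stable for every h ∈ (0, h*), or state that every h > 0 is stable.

(-6.0000,0); λ=-3 ⇒ h* = (6)/3 = 2.0000.

With y'=λy (z=hλ):
  y_{n+1} = y_n + z·[2/3·y_n + 1/3·y_{n+1}] ⇒ (1 − 1/3z)y_{n+1} = (1 + 2/3z)y_n
  ⇒ R(z) = (1 + 2/3z)/(1 − 1/3z).

Boundary: |R(x)|=1, x<0.
x=-1.5: |R|=0.0000
R=−1: 1+2/3x = −1+1/3x ⇒ -1/3x=2 ⇒ x=2/(-1/3)=-6.0000
Confirm numerically:
  x=-5.791: |R|=0.97623 <1
  x=-4.700: |R|=0.83117 <1
  x=-3.510: |R|=0.61751 <1
  x=-3.190: |R|=0.54604 <1
  x=-6.596: |R|=1.06211 >1
  x=-6.523: |R|=1.05492 >1
  x=-6.181: |R|=1.01971 >1
Interval (-6.0000, 0).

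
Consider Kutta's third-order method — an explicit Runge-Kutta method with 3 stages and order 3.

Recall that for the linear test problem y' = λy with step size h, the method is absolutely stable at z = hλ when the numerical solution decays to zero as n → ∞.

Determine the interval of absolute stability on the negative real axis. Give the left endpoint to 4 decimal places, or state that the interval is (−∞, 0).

z∈(-2.5127,0).

With y'=λy (z=hλ):
  order 3, 3-stage ⇒ R(z)=1+z+z^2/2+z^3/6
  (e.g. R(-1.2)=0.23200, |R|=0.23200)

Find x<0 with |R(x)|<1.
x=-1.2: |R|=0.2320
|R(-2.67)|=1.2779 |R(-2.39)|=0.8093 |R(-1.35)|=0.1512
Bisect:
  x_lo=-3.0402 |R|=2.1022  x_hi=-0.2454 |R|=0.7822
  mid=-1.64283 |R|=0.03235 →hi
  mid=-2.34153 |R|=0.73983 →hi
  mid=-2.69089 |R|=1.31785 →lo
  mid=-2.51621 |R|=1.00571 →lo
  mid=-2.42887 |R|=0.86732 →hi
  mid=-2.47254 |R|=0.93511 →hi
  mid=-2.49438 |R|=0.97005 →hi
  mid=-2.50529 |R|=0.98779 →hi
  mid=-2.51075 |R|=0.99673 →hi
  ...
  [-2.51280,-2.51263] ⇒ x*=-2.5127
Interval (-2.5127, 0).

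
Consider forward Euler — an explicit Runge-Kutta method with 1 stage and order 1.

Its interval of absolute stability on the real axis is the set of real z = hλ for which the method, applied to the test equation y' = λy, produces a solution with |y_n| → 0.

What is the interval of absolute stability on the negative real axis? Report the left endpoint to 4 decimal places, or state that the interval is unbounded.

Set f=λy, z=hλ:
  order 1, 1-stage ⇒ R(z)=1+z
  (e.g. R(-1.58)=-0.58000, |R|=0.58000)

Find x<0 with |R(x)|<1.
x=-1.58: |R|=0.5800
|R(-1.73)|=0.7300 |R(-1.36)|=0.3600 |R(-0.64)|=0.3600
Bisect:
  x_lo=-2.3041 |R|=1.3041  x_hi=-0.2765 |R|=0.7235
  mid=-1.29029 |R|=0.29029 →hi
  mid=-1.79718 |R|=0.79718 →hi
  mid=-2.05062 |R|=1.05062 →lo
  mid=-1.92390 |R|=0.92390 →hi
  mid=-1.98726 |R|=0.98726 →hi
  mid=-2.01894 |R|=1.01894 →lo
  mid=-2.00310 |R|=1.00310 →lo
  mid=-1.99518 |R|=0.99518 →hi
  mid=-1.99914 |R|=0.99914 →hi
  mid=-2.00112 |R|=1.00112 →lo
  ...
  [-2.00001,-1.99988] ⇒ x*=-2.0000
Interval (-2.0000, 0).

z∈(-2.0000,0).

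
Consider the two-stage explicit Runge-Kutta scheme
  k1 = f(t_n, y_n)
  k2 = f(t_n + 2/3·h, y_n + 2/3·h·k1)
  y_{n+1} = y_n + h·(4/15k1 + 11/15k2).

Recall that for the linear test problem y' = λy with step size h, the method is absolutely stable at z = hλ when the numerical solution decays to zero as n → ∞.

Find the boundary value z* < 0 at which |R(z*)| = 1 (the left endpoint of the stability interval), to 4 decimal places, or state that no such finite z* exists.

left endpoint -2.0455.

Set f=λy, z=hλ:
  k1=λy_n ⇒ h·k1=z·y_n;  k2=λ(1+2/3z)y_n ⇒ h·k2=z(1+2/3z)y_n
  y_{n+1}/y_n = 1 + 4/15z + 11/15z(1+2/3z) = 1 + z + 22/45z²
  Hence R(z) = 1 + z + 22/45z².

Find x<0 with |R(x)|<1.
x=-1.33: |R|=0.5348
R=1: x+22/45x²=0 ⇒ x=−45/22=-2.0455; min R=1−1/(4·22/45)=0.4886>−1
Confirm numerically:
  x=-1.904: |R|=0.86833 <1
  x=-1.386: |R|=0.55315 <1
  x=-0.950: |R|=0.49122 <1
  x=-2.314: |R|=1.30380 >1
  x=-2.168: |R|=1.12989 >1
So |R|<1 on (-2.0455, 0).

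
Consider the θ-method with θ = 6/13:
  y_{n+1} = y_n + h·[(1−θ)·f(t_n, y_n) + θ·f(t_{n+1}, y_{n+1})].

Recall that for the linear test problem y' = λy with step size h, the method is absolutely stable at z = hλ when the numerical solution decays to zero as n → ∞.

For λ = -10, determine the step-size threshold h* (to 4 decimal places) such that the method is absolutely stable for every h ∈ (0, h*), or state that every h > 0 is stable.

(-26.0000,0); λ=-10 ⇒ h* = (26)/10 = 2.6000.

With y'=λy (z=hλ):
  y_{n+1} = y_n + z·[7/13·y_n + 6/13·y_{n+1}] ⇒ (1 − 6/13z)y_{n+1} = (1 + 7/13z)y_n
  R(z) = (1 + 7/13z)/(1 − 6/13z).

Find x<0 with |R(x)|<1.
x=-1.74: |R|=0.0350
R=−1: 1+7/13x = −1+6/13x ⇒ -1/13x=2 ⇒ x=2/(-1/13)=-26.0000
Confirm numerically:
  x=-21.328: |R|=0.96686 <1
  x=-17.368: |R|=0.92635 <1
  x=-15.597: |R|=0.90239 <1
  x=-11.171: |R|=0.81470 <1
  x=-26.542: |R|=1.00315 >1
  x=-26.058: |R|=1.00034 >1
Stable set (-26.0000, 0).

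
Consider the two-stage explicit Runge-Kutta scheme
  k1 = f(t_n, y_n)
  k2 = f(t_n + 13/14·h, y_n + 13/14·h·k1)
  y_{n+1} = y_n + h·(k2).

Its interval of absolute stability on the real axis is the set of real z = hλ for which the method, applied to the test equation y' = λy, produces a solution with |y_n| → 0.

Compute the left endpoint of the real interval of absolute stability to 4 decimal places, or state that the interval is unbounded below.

z* = -1.0769.

Test eqn y'=λy, z=hλ:
  k1=λy_n ⇒ h·k1=z·y_n;  k2=λ(1+13/14z)y_n ⇒ h·k2=z(1+13/14z)y_n
  y_{n+1}/y_n = 1 + z(1+13/14z) = 1 + z + 13/14z²
  ⇒ R(z) = 1 + z + 13/14z².

Need |R(x)|<1, x<0.
x=-0.35: |R|=0.7638
R=1: x+13/14x²=0 ⇒ x=−14/13=-1.0769; min R=1−1/(4·13/14)=0.7308>−1
Confirm numerically:
  x=-1.042: |R|=0.96621 <1
  x=-0.909: |R|=0.85826 <1
  x=-0.846: |R|=0.81859 <1
  x=-0.738: |R|=0.76774 <1
  x=-1.533: |R|=1.64923 >1
  x=-1.211: |R|=1.15077 >1
Interval (-1.0769, 0).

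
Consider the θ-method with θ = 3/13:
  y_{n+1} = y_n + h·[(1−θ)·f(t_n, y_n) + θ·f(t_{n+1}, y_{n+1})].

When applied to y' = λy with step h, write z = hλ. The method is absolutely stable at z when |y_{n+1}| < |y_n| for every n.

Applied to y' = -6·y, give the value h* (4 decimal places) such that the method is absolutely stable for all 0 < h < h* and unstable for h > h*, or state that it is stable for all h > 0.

(-3.7143,0); λ=-6 ⇒ h* = (26/7)/6 = 0.6190.

With y'=λy (z=hλ):
  y_{n+1} = y_n + z·[10/13·y_n + 3/13·y_{n+1}] ⇒ (1 − 3/13z)y_{n+1} = (1 + 10/13z)y_n
  Hence R(z) = (1 + 10/13z)/(1 − 3/13z).

Boundary: |R(x)|=1, x<0.
x=-1.03: |R|=0.1678
R=−1: 1+10/13x = −1+3/13x ⇒ -7/13x=2 ⇒ x=2/(-7/13)=-3.7143
Confirm numerically:
  x=-3.671: |R|=0.98738 <1
  x=-3.465: |R|=0.92541 <1
  x=-3.069: |R|=0.79660 <1
  x=-2.296: |R|=0.50080 <1
  x=-4.130: |R|=1.11461 >1
  x=-4.047: |R|=1.09264 >1
  x=-3.815: |R|=1.02884 >1
Interval (-3.7143, 0).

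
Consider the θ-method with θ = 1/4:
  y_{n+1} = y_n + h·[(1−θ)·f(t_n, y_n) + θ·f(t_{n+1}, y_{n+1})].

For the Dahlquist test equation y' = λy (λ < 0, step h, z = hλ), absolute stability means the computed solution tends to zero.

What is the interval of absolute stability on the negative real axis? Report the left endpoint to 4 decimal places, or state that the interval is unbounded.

Test eqn y'=λy, z=hλ:
  y_{n+1} = y_n + z·[3/4·y_n + 1/4·y_{n+1}] ⇒ (1 − 1/4z)y_{n+1} = (1 + 3/4z)y_n
  ⇒ R(z) = (1 + 3/4z)/(1 − 1/4z).

Find x<0 with |R(x)|<1.
x=-1.01: |R|=0.1936
R=−1: 1+3/4x = −1+1/4x ⇒ -1/2x=2 ⇒ x=2/(-1/2)=-4.0000
Confirm numerically:
  x=-3.606: |R|=0.89640 <1
  x=-3.179: |R|=0.77128 <1
  x=-2.987: |R|=0.71003 <1
  x=-2.575: |R|=0.56654 <1
  x=-4.328: |R|=1.07877 >1
  x=-4.230: |R|=1.05589 >1
  x=-4.200: |R|=1.04878 >1
So |R|<1 on (-4.0000, 0).

z∈(-4.0000,0).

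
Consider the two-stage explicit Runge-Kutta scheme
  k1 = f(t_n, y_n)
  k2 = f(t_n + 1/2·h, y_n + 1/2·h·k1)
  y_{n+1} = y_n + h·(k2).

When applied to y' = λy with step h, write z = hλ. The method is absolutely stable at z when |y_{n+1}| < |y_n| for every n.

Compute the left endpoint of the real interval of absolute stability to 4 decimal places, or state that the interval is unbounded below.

left endpoint -2.0000.

With y'=λy (z=hλ):
  k1=λy_n ⇒ h·k1=z·y_n;  k2=λ(1+1/2z)y_n ⇒ h·k2=z(1+1/2z)y_n
  y_{n+1}/y_n = 1 + z(1+1/2z) = 1 + z + 1/2z²
  Hence R(z) = 1 + z + 1/2z².

Need |R(x)|<1, x<0.
x=-0.86: |R|=0.5098
R=1: x+1/2x²=0 ⇒ x=−2=-2.0000; min R=1−1/(4·1/2)=0.5000>−1
Confirm numerically:
  x=-1.504: |R|=0.62701 <1
  x=-1.002: |R|=0.50000 <1
  x=-0.868: |R|=0.50871 <1
  x=-2.415: |R|=1.50111 >1
  x=-2.202: |R|=1.22240 >1
So |R|<1 on (-2.0000, 0).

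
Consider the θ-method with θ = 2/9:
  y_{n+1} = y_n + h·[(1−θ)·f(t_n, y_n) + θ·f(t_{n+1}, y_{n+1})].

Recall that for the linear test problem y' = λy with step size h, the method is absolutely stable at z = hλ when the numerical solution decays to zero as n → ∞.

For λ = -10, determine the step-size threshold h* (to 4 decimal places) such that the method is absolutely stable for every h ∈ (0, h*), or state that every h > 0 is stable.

(-3.6000,0); λ=-10 ⇒ h* = (18/5)/10 = 0.3600.

Set f=λy, z=hλ:
  y_{n+1} = y_n + z·[7/9·y_n + 2/9·y_{n+1}] ⇒ (1 − 2/9z)y_{n+1} = (1 + 7/9z)y_n
  Hence R(z) = (1 + 7/9z)/(1 − 2/9z).

Need |R(x)|<1, x<0.
x=-1.02: |R|=0.1685
R=−1: 1+7/9x = −1+2/9x ⇒ -5/9x=2 ⇒ x=2/(-5/9)=-3.6000
Confirm numerically:
  x=-2.836: |R|=0.73964 <1
  x=-2.021: |R|=0.39465 <1
  x=-1.590: |R|=0.17488 <1
  x=-1.466: |R|=0.10577 <1
  x=-3.707: |R|=1.03259 >1
  x=-3.637: |R|=1.01137 >1
Interval (-3.6000, 0).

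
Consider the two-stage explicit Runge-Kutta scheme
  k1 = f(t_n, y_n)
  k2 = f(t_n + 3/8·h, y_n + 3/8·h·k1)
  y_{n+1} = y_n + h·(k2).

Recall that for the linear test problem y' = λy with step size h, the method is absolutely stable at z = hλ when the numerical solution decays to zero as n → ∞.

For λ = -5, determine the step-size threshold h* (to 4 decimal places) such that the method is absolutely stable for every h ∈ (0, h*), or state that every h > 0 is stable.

(-2.6667,0); λ=-5 ⇒ h* = (8/3)/5 = 0.5333.

Test eqn y'=λy, z=hλ:
  k1=λy_n ⇒ h·k1=z·y_n;  k2=λ(1+3/8z)y_n ⇒ h·k2=z(1+3/8z)y_n
  y_{n+1}/y_n = 1 + z(1+3/8z) = 1 + z + 3/8z²
  Hence R(z) = 1 + z + 3/8z².

Solve |R(x)|<1 on ℝ⁻.
x=-0.3: |R|=0.7338
R=1: x+3/8x²=0 ⇒ x=−8/3=-2.6667; min R=1−1/(4·3/8)=0.3333>−1
Confirm numerically:
  x=-2.613: |R|=0.94741 <1
  x=-1.243: |R|=0.33639 <1
  x=-1.181: |R|=0.34204 <1
  x=-3.266: |R|=1.73403 >1
  x=-2.947: |R|=1.30980 >1
  x=-2.765: |R|=1.10196 >1
Interval (-2.6667, 0).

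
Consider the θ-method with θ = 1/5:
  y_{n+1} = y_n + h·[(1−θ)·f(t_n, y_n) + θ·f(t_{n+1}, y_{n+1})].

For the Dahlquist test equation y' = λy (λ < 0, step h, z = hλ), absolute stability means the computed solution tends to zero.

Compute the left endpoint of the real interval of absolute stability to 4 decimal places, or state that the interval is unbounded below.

Test eqn y'=λy, z=hλ:
  y_{n+1} = y_n + z·[4/5·y_n + 1/5·y_{n+1}] ⇒ (1 − 1/5z)y_{n+1} = (1 + 4/5z)y_n
  ⇒ R(z) = (1 + 4/5z)/(1 − 1/5z).

Find x<0 with |R(x)|<1.
x=-1.64: |R|=0.2349
R=−1: 1+4/5x = −1+1/5x ⇒ -3/5x=2 ⇒ x=2/(-3/5)=-3.3333
Confirm numerically:
  x=-3.046: |R|=0.89287 <1
  x=-2.150: |R|=0.50350 <1
  x=-2.086: |R|=0.47192 <1
  x=-3.909: |R|=1.19385 >1
  x=-3.695: |R|=1.12478 >1
Interval (-3.3333, 0).

z* = -3.3333.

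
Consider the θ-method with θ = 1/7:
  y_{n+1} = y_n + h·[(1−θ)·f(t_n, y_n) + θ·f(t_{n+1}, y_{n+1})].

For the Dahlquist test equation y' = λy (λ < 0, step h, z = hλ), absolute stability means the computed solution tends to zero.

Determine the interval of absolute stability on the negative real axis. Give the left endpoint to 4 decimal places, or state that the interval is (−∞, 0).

With y'=λy (z=hλ):
  y_{n+1} = y_n + z·[6/7·y_n + 1/7·y_{n+1}] ⇒ (1 − 1/7z)y_{n+1} = (1 + 6/7z)y_n
  Hence R(z) = (1 + 6/7z)/(1 − 1/7z).

Boundary: |R(x)|=1, x<0.
x=-1.03: |R|=0.1021
R=−1: 1+6/7x = −1+1/7x ⇒ -5/7x=2 ⇒ x=2/(-5/7)=-2.8000
Confirm numerically:
  x=-2.149: |R|=0.64422 <1
  x=-1.886: |R|=0.48571 <1
  x=-1.425: |R|=0.18398 <1
  x=-3.397: |R|=1.28710 >1
  x=-3.320: |R|=1.25194 >1
  x=-3.210: |R|=1.20078 >1
Interval (-2.8000, 0).

(-2.8000, 0).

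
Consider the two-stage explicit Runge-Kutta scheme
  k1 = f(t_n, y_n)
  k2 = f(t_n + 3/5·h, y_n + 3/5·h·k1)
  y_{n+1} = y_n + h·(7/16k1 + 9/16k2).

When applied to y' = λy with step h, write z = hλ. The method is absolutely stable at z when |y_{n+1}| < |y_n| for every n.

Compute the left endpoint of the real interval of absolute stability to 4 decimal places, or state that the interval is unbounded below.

With y'=λy (z=hλ):
  k1=λy_n ⇒ h·k1=z·y_n;  k2=λ(1+3/5z)y_n ⇒ h·k2=z(1+3/5z)y_n
  y_{n+1}/y_n = 1 + 7/16z + 9/16z(1+3/5z) = 1 + z + 27/80z²
  R(z) = 1 + z + 27/80z².

Find x<0 with |R(x)|<1.
x=-1.02: |R|=0.3311
R=1: x+27/80x²=0 ⇒ x=−80/27=-2.9630; min R=1−1/(4·27/80)=0.2593>−1
Confirm numerically:
  x=-2.193: |R|=0.43012 <1
  x=-2.151: |R|=0.41055 <1
  x=-1.767: |R|=0.28677 <1
  x=-1.335: |R|=0.26650 <1
  x=-3.559: |R|=1.71594 >1
  x=-3.553: |R|=1.70754 >1
Interval (-2.9630, 0).

left endpoint -2.9630.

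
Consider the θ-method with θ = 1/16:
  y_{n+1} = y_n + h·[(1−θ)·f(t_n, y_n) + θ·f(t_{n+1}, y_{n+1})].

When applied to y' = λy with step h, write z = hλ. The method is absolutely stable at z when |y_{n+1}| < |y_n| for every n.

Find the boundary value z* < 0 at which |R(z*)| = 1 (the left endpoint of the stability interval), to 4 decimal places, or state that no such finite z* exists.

Test eqn y'=λy, z=hλ:
  y_{n+1} = y_n + z·[15/16·y_n + 1/16·y_{n+1}] ⇒ (1 − 1/16z)y_{n+1} = (1 + 15/16z)y_n
  Hence R(z) = (1 + 15/16z)/(1 − 1/16z).

Find x<0 with |R(x)|<1.
x=-1.52: |R|=0.3881
R=−1: 1+15/16x = −1+1/16x ⇒ -7/8x=2 ⇒ x=2/(-7/8)=-2.2857
Confirm numerically:
  x=-1.961: |R|=0.74690 <1
  x=-1.854: |R|=0.66148 <1
  x=-1.511: |R|=0.38062 <1
  x=-2.658: |R|=1.27934 >1
  x=-2.426: |R|=1.10659 >1
  x=-2.395: |R|=1.08317 >1
So |R|<1 on (-2.2857, 0).

z* = -2.2857.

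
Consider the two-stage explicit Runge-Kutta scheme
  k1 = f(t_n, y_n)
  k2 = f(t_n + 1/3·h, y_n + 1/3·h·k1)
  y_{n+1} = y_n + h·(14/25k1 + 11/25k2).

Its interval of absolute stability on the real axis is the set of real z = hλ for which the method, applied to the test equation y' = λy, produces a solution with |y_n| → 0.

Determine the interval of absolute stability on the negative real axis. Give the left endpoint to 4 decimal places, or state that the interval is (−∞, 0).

On y'=λy, z=hλ:
  k1=λy_n ⇒ h·k1=z·y_n;  k2=λ(1+1/3z)y_n ⇒ h·k2=z(1+1/3z)y_n
  y_{n+1}/y_n = 1 + 14/25z + 11/25z(1+1/3z) = 1 + z + 11/75z²
  R(z) = 1 + z + 11/75z².

Boundary: |R(x)|=1, x<0.
x=-0.72: |R|=0.3560
R=1: x+11/75x²=0 ⇒ x=−75/11=-6.8182; min R=1−1/(4·11/75)=-0.7045>−1
Confirm numerically:
  x=-3.716: |R|=0.69073 <1
  x=-3.163: |R|=0.69566 <1
  x=-2.783: |R|=0.64705 <1
  x=-7.302: |R|=1.51815 >1
  x=-7.099: |R|=1.29238 >1
  x=-7.080: |R|=1.27187 >1
Interval (-6.8182, 0).

z∈(-6.8182,0).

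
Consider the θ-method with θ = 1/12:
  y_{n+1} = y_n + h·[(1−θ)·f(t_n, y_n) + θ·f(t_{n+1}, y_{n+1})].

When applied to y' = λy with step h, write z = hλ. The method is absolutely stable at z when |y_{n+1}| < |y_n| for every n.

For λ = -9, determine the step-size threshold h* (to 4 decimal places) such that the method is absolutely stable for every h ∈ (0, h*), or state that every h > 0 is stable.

(-2.4000,0); λ=-9 ⇒ h* = (12/5)/9 = 0.2667.

Set f=λy, z=hλ:
  y_{n+1} = y_n + z·[11/12·y_n + 1/12·y_{n+1}] ⇒ (1 − 1/12z)y_{n+1} = (1 + 11/12z)y_n
  so R(z) = (1 + 11/12z)/(1 − 1/12z).

Boundary: |R(x)|=1, x<0.
x=-1.49: |R|=0.3254
R=−1: 1+11/12x = −1+1/12x ⇒ -5/6x=2 ⇒ x=2/(-5/6)=-2.4000
Confirm numerically:
  x=-1.679: |R|=0.47291 <1
  x=-1.599: |R|=0.41099 <1
  x=-1.522: |R|=0.35069 <1
  x=-2.802: |R|=1.27158 >1
  x=-2.781: |R|=1.25776 >1
  x=-2.673: |R|=1.18606 >1
Stable set (-2.4000, 0).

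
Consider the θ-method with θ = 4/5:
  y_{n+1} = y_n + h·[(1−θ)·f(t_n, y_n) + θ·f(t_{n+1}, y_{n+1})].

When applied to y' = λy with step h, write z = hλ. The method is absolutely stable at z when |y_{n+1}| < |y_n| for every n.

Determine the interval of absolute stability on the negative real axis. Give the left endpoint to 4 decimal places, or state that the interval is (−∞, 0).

interval (−∞, 0).

Set f=λy, z=hλ:
  y_{n+1} = y_n + z·[1/5·y_n + 4/5·y_{n+1}] ⇒ (1 − 4/5z)y_{n+1} = (1 + 1/5z)y_n
  R(z) = (1 + 1/5z)/(1 − 4/5z).

Boundary: |R(x)|=1, x<0.
x=-0.63: |R|=0.5811
x=-2: |R|=0.2308
x=-10: |R|=0.1111
x=-100: |R|=0.2346
θ=4/5≥1/2 ⇒ |1+1/5x|<|1−4/5x| ∀x<0 ⇒ interval (−∞,0).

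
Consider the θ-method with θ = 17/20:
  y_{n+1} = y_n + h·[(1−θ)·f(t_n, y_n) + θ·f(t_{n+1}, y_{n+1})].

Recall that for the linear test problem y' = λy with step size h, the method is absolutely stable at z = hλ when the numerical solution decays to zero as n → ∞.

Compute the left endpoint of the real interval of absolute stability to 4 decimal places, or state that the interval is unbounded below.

On y'=λy, z=hλ:
  y_{n+1} = y_n + z·[3/20·y_n + 17/20·y_{n+1}] ⇒ (1 − 17/20z)y_{n+1} = (1 + 3/20z)y_n
  so R(z) = (1 + 3/20z)/(1 − 17/20z).

Need |R(x)|<1, x<0.
x=-1.4: |R|=0.3607
x=-2: |R|=0.2593
x=-10: |R|=0.0526
x=-100: |R|=0.1628
θ=17/20≥1/2 ⇒ |1+3/20x|<|1−17/20x| ∀x<0 ⇒ interval (−∞,0).

interval (−∞, 0).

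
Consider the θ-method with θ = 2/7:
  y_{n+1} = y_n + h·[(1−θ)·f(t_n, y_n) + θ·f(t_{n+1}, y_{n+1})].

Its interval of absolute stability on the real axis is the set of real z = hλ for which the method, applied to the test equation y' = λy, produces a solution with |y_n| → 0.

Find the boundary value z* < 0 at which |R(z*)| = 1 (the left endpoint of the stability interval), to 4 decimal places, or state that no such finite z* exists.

Test eqn y'=λy, z=hλ:
  y_{n+1} = y_n + z·[5/7·y_n + 2/7·y_{n+1}] ⇒ (1 − 2/7z)y_{n+1} = (1 + 5/7z)y_n
  Hence R(z) = (1 + 5/7z)/(1 − 2/7z).

Need |R(x)|<1, x<0.
x=-1.33: |R|=0.0362
R=−1: 1+5/7x = −1+2/7x ⇒ -3/7x=2 ⇒ x=2/(-3/7)=-4.6667
Confirm numerically:
  x=-3.666: |R|=0.79054 <1
  x=-3.083: |R|=0.63915 <1
  x=-2.812: |R|=0.55925 <1
  x=-2.318: |R|=0.39447 <1
  x=-5.131: |R|=1.08070 >1
  x=-5.031: |R|=1.06406 >1
So |R|<1 on (-4.6667, 0).

left endpoint -4.6667.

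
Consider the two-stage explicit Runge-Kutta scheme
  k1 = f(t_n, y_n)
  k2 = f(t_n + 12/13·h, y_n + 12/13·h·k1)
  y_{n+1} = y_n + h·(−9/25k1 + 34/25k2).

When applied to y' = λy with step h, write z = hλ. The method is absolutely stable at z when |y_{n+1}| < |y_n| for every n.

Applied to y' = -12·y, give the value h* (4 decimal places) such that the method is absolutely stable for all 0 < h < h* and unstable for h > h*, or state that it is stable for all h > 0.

On y'=λy, z=hλ:
  k1=λy_n ⇒ h·k1=z·y_n;  k2=λ(1+12/13z)y_n ⇒ h·k2=z(1+12/13z)y_n
  y_{n+1}/y_n = 1 − 9/25z + 34/25z(1+12/13z) = 1 + z + 408/325z²
  ⇒ R(z) = 1 + z + 408/325z².

Boundary: |R(x)|=1, x<0.
x=-1.06: |R|=1.3506
R=1: x+408/325x²=0 ⇒ x=−325/408=-0.7966; min R=1−1/(4·408/325)=0.8009>−1
Confirm numerically:
  x=-0.717: |R|=0.92838 <1
  x=-0.632: |R|=0.86943 <1
  x=-0.340: |R|=0.80512 <1
  x=-1.333: |R|=1.89768 >1
  x=-1.290: |R|=1.79909 >1
Interval (-0.7966, 0).

(-0.7966,0); λ=-12 ⇒ h* = (325/408)/12 = 0.0664.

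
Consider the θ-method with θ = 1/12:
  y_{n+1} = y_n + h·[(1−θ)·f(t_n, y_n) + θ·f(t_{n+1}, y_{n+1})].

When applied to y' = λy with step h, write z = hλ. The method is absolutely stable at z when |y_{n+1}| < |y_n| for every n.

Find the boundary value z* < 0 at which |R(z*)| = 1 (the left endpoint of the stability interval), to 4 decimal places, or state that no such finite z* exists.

z* = -2.4000.

With y'=λy (z=hλ):
  y_{n+1} = y_n + z·[11/12·y_n + 1/12·y_{n+1}] ⇒ (1 − 1/12z)y_{n+1} = (1 + 11/12z)y_n
  R(z) = (1 + 11/12z)/(1 − 1/12z).

Find x<0 with |R(x)|<1.
x=-1.59: |R|=0.4040
R=−1: 1+11/12x = −1+1/12x ⇒ -5/6x=2 ⇒ x=2/(-5/6)=-2.4000
Confirm numerically:
  x=-2.043: |R|=0.74578 <1
  x=-1.368: |R|=0.22801 <1
  x=-1.285: |R|=0.16071 <1
  x=-1.262: |R|=0.14191 <1
  x=-2.911: |R|=1.34270 >1
  x=-2.659: |R|=1.17668 >1
  x=-2.518: |R|=1.08128 >1
Stable set (-2.4000, 0).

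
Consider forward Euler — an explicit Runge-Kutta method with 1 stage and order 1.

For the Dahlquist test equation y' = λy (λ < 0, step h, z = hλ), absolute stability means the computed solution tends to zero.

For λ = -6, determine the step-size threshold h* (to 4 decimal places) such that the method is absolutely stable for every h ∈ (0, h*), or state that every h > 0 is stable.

On y'=λy, z=hλ:
  order 1, 1-stage ⇒ R(z)=1+z
  (e.g. R(-1.35)=-0.35000, |R|=0.35000)

Solve |R(x)|<1 on ℝ⁻.
x=-1.35: |R|=0.3500
|R(-1.65)|=0.6500 |R(-1.09)|=0.0900 |R(-0.94)|=0.0600
Bisect:
  x_lo=-2.5419 |R|=1.5419  x_hi=-0.0609 |R|=0.9391
  mid=-1.30137 |R|=0.30137 →hi
  mid=-1.92163 |R|=0.92163 →hi
  mid=-2.23175 |R|=1.23175 →lo
  mid=-2.07669 |R|=1.07669 →lo
  mid=-1.99916 |R|=0.99916 →hi
  mid=-2.03792 |R|=1.03792 →lo
  mid=-2.01854 |R|=1.01854 →lo
  ...
  [-2.00007,-1.99992] ⇒ x*=-2.0000
Interval (-2.0000, 0).

(-2.0000,0); λ=-6 ⇒ h* = 0.3333.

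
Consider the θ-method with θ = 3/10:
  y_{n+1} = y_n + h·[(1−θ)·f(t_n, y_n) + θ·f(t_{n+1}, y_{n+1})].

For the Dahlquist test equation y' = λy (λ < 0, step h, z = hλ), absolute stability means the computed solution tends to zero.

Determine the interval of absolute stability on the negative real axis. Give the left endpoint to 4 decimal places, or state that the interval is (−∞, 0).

Set f=λy, z=hλ:
  y_{n+1} = y_n + z·[7/10·y_n + 3/10·y_{n+1}] ⇒ (1 − 3/10z)y_{n+1} = (1 + 7/10z)y_n
  so R(z) = (1 + 7/10z)/(1 − 3/10z).

Need |R(x)|<1, x<0.
x=-1.38: |R|=0.0240
R=−1: 1+7/10x = −1+3/10x ⇒ -2/5x=2 ⇒ x=2/(-2/5)=-5.0000
Confirm numerically:
  x=-3.784: |R|=0.77220 <1
  x=-2.708: |R|=0.49415 <1
  x=-2.022: |R|=0.25856 <1
  x=-5.591: |R|=1.08830 >1
  x=-5.515: |R|=1.07760 >1
  x=-5.306: |R|=1.04723 >1
Stable set (-5.0000, 0).

(-5.0000, 0).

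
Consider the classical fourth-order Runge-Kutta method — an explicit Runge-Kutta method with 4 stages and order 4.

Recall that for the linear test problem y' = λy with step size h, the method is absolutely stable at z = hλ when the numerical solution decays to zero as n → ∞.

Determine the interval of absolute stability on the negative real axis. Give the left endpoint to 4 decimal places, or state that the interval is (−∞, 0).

(-2.7853, 0).

Test eqn y'=λy, z=hλ:
  order 4, 4-stage ⇒ R(z)=1+z+z^2/2+z^3/6+z^4/24
  (e.g. R(-0.85)=0.43065, |R|=0.43065)

Find x<0 with |R(x)|<1.
x=-0.85: |R|=0.4306
|R(-3.03)|=1.4361 |R(-2.08)|=0.3633 |R(-1.97)|=0.3238
Bisect:
  x_lo=-3.6822 |R|=3.4360  x_hi=-0.2338 |R|=0.7915
  mid=-1.95802 |R|=0.32021 →hi
  mid=-2.82011 |R|=1.05378 →lo
  mid=-2.38907 |R|=0.54948 →hi
  mid=-2.60459 |R|=0.76003 →hi
  mid=-2.71235 |R|=0.89548 →hi
  mid=-2.76623 |R|=0.97164 →hi
  mid=-2.79317 |R|=1.01194 →lo
  mid=-2.77970 |R|=0.99160 →hi
  mid=-2.78644 |R|=1.00173 →lo
  ...
  [-2.78538,-2.78517] ⇒ x*=-2.7853
Stable set (-2.7853, 0).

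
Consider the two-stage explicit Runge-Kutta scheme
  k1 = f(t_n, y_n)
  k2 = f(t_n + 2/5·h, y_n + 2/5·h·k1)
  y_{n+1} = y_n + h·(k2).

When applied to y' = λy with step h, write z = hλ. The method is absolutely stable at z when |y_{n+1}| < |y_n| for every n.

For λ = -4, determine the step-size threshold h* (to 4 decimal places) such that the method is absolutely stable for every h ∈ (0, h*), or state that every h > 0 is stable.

(-2.5000,0); λ=-4 ⇒ h* = (5/2)/4 = 0.6250.

On y'=λy, z=hλ:
  k1=λy_n ⇒ h·k1=z·y_n;  k2=λ(1+2/5z)y_n ⇒ h·k2=z(1+2/5z)y_n
  y_{n+1}/y_n = 1 + z(1+2/5z) = 1 + z + 2/5z²
  so R(z) = 1 + z + 2/5z².

Solve |R(x)|<1 on ℝ⁻.
x=-1.53: |R|=0.4064
R=1: x+2/5x²=0 ⇒ x=−5/2=-2.5000; min R=1−1/(4·2/5)=0.3750>−1
Confirm numerically:
  x=-2.416: |R|=0.91882 <1
  x=-2.222: |R|=0.75291 <1
  x=-2.167: |R|=0.71136 <1
  x=-1.041: |R|=0.39247 <1
  x=-2.982: |R|=1.57493 >1
  x=-2.937: |R|=1.51339 >1
  x=-2.761: |R|=1.28825 >1
Stable set (-2.5000, 0).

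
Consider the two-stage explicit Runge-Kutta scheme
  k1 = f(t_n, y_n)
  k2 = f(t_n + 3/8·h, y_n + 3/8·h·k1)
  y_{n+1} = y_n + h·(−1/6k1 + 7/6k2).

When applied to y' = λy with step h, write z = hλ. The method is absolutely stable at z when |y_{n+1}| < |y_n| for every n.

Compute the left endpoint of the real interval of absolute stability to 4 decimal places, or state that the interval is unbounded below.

Test eqn y'=λy, z=hλ:
  k1=λy_n ⇒ h·k1=z·y_n;  k2=λ(1+3/8z)y_n ⇒ h·k2=z(1+3/8z)y_n
  y_{n+1}/y_n = 1 − 1/6z + 7/6z(1+3/8z) = 1 + z + 7/16z²
  Hence R(z) = 1 + z + 7/16z².

Solve |R(x)|<1 on ℝ⁻.
x=-0.72: |R|=0.5068
R=1: x+7/16x²=0 ⇒ x=−16/7=-2.2857; min R=1−1/(4·7/16)=0.4286>−1
Confirm numerically:
  x=-2.131: |R|=0.85576 <1
  x=-1.977: |R|=0.73298 <1
  x=-1.866: |R|=0.65736 <1
  x=-1.777: |R|=0.60451 <1
  x=-2.849: |R|=1.70210 >1
  x=-2.678: |R|=1.45961 >1
  x=-2.574: |R|=1.32465 >1
Interval (-2.2857, 0).

left endpoint -2.2857.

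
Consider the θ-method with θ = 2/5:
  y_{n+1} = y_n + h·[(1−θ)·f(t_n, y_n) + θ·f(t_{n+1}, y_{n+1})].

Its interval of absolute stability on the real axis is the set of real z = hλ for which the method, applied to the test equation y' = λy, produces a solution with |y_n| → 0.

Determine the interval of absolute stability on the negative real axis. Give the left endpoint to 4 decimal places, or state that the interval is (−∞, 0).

(-10.0000, 0).

Set f=λy, z=hλ:
  y_{n+1} = y_n + z·[3/5·y_n + 2/5·y_{n+1}] ⇒ (1 − 2/5z)y_{n+1} = (1 + 3/5z)y_n
  so R(z) = (1 + 3/5z)/(1 − 2/5z).

Boundary: |R(x)|=1, x<0.
x=-0.39: |R|=0.6626
R=−1: 1+3/5x = −1+2/5x ⇒ -1/5x=2 ⇒ x=2/(-1/5)=-10.0000
Confirm numerically:
  x=-9.818: |R|=0.99261 <1
  x=-9.272: |R|=0.96908 <1
  x=-8.001: |R|=0.90482 <1
  x=-7.505: |R|=0.87531 <1
  x=-10.253: |R|=1.00992 >1
  x=-10.166: |R|=1.00655 >1
  x=-10.076: |R|=1.00302 >1
Stable set (-10.0000, 0).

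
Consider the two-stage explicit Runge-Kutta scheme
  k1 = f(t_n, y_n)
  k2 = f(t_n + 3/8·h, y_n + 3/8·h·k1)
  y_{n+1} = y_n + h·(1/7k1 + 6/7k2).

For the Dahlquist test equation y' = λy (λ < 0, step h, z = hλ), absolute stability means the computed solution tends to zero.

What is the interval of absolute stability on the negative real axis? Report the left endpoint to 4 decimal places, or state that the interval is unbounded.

Test eqn y'=λy, z=hλ:
  k1=λy_n ⇒ h·k1=z·y_n;  k2=λ(1+3/8z)y_n ⇒ h·k2=z(1+3/8z)y_n
  y_{n+1}/y_n = 1 + 1/7z + 6/7z(1+3/8z) = 1 + z + 9/28z²
  ⇒ R(z) = 1 + z + 9/28z².

Solve |R(x)|<1 on ℝ⁻.
x=-0.49: |R|=0.5872
R=1: x+9/28x²=0 ⇒ x=−28/9=-3.1111; min R=1−1/(4·9/28)=0.2222>−1
Confirm numerically:
  x=-2.897: |R|=0.80062 <1
  x=-1.852: |R|=0.25047 <1
  x=-1.456: |R|=0.22541 <1
  x=-3.482: |R|=1.41510 >1
  x=-3.293: |R|=1.19252 >1
Interval (-3.1111, 0).

(-3.1111, 0).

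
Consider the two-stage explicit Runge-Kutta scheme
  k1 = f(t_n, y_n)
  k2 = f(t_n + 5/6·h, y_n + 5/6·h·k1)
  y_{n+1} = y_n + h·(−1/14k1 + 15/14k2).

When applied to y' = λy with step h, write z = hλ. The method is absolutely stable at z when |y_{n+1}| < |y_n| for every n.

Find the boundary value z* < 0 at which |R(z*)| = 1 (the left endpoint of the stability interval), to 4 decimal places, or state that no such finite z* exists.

Set f=λy, z=hλ:
  k1=λy_n ⇒ h·k1=z·y_n;  k2=λ(1+5/6z)y_n ⇒ h·k2=z(1+5/6z)y_n
  y_{n+1}/y_n = 1 − 1/14z + 15/14z(1+5/6z) = 1 + z + 25/28z²
  ⇒ R(z) = 1 + z + 25/28z².

Solve |R(x)|<1 on ℝ⁻.
x=-0.81: |R|=0.7758
R=1: x+25/28x²=0 ⇒ x=−28/25=-1.1200; min R=1−1/(4·25/28)=0.7200>−1
Confirm numerically:
  x=-1.080: |R|=0.96143 <1
  x=-1.035: |R|=0.92145 <1
  x=-0.945: |R|=0.85234 <1
  x=-0.657: |R|=0.72840 <1
  x=-1.665: |R|=1.81020 >1
  x=-1.410: |R|=1.36509 >1
  x=-1.234: |R|=1.12560 >1
So |R|<1 on (-1.1200, 0).

left endpoint -1.1200.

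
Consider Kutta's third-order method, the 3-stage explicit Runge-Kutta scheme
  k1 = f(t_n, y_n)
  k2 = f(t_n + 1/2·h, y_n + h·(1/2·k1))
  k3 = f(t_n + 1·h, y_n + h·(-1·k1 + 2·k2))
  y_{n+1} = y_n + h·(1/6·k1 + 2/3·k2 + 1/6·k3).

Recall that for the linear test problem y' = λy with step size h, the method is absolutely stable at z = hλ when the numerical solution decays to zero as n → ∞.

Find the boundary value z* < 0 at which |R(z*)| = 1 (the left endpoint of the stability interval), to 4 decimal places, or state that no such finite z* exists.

On y'=λy, z=hλ:
  order 3, 3-stage ⇒ R(z)=1+z+z^2/2+z^3/6
  (e.g. R(-1.19)=0.23719, |R|=0.23719)

Find x<0 with |R(x)|<1.
x=-1.19: |R|=0.2372
|R(-2.43)|=0.8690 |R(-1.22)|=0.2216 |R(-0.98)|=0.3433
Bisect:
  x_lo=-3.1894 |R|=2.5104  x_hi=-0.1709 |R|=0.8429
  mid=-1.68012 |R|=0.05916 →hi
  mid=-2.43475 |R|=0.87628 →hi
  mid=-2.81206 |R|=1.56436 →lo
  mid=-2.62340 |R|=1.19143 →lo
  mid=-2.52907 |R|=1.02705 →lo
  mid=-2.48191 |R|=0.95001 →hi
  mid=-2.50549 |R|=0.98811 →hi
  mid=-2.51728 |R|=1.00748 →lo
  ...
  [-2.51286,-2.51268] ⇒ x*=-2.5127
Stable set (-2.5127, 0).

z* = -2.5127.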